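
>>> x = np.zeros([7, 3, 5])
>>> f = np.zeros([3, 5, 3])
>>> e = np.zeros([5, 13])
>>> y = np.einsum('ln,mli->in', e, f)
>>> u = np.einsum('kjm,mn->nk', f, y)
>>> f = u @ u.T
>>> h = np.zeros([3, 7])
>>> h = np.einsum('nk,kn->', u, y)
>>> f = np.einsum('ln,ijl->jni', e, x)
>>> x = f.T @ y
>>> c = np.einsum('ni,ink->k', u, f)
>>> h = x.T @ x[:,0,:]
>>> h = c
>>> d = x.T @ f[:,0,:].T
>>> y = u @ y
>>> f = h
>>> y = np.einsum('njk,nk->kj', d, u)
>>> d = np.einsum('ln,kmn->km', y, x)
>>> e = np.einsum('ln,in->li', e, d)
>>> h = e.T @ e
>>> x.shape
(7, 13, 13)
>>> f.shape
(7,)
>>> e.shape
(5, 7)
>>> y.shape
(3, 13)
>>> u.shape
(13, 3)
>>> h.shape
(7, 7)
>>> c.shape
(7,)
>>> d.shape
(7, 13)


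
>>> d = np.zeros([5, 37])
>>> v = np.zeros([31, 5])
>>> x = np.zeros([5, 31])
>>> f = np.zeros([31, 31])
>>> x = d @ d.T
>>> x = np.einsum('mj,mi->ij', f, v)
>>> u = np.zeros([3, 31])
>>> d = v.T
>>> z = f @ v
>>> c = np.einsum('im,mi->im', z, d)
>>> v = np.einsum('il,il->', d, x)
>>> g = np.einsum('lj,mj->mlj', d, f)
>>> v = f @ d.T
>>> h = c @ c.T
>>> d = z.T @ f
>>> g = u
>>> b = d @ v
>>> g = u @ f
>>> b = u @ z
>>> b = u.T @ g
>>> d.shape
(5, 31)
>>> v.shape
(31, 5)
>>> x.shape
(5, 31)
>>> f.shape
(31, 31)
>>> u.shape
(3, 31)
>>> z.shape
(31, 5)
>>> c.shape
(31, 5)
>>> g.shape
(3, 31)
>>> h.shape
(31, 31)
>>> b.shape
(31, 31)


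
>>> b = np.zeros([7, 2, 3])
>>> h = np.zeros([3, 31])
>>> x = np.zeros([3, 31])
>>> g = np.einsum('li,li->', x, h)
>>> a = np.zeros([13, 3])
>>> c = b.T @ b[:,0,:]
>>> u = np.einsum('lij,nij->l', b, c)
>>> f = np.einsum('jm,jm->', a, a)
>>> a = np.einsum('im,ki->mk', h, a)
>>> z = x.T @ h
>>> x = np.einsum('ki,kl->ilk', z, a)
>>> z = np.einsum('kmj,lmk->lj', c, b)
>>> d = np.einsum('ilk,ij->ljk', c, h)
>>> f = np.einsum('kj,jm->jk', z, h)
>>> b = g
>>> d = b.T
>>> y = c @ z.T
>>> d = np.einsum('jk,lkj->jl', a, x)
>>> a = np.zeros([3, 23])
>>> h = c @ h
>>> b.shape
()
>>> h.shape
(3, 2, 31)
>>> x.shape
(31, 13, 31)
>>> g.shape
()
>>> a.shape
(3, 23)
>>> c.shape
(3, 2, 3)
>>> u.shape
(7,)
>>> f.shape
(3, 7)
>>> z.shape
(7, 3)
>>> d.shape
(31, 31)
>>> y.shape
(3, 2, 7)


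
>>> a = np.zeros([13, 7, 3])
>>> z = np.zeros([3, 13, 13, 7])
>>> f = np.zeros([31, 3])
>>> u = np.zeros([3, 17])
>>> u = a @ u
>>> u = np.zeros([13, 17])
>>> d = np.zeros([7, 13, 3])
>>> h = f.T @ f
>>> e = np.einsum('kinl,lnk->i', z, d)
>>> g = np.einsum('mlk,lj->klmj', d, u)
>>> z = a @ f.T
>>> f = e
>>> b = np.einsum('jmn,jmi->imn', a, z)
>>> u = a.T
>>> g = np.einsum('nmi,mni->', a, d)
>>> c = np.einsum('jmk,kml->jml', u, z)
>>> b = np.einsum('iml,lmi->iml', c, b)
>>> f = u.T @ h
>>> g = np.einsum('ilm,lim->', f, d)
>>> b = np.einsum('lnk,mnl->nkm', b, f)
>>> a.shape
(13, 7, 3)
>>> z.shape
(13, 7, 31)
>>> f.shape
(13, 7, 3)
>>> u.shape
(3, 7, 13)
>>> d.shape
(7, 13, 3)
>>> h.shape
(3, 3)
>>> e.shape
(13,)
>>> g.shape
()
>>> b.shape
(7, 31, 13)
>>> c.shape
(3, 7, 31)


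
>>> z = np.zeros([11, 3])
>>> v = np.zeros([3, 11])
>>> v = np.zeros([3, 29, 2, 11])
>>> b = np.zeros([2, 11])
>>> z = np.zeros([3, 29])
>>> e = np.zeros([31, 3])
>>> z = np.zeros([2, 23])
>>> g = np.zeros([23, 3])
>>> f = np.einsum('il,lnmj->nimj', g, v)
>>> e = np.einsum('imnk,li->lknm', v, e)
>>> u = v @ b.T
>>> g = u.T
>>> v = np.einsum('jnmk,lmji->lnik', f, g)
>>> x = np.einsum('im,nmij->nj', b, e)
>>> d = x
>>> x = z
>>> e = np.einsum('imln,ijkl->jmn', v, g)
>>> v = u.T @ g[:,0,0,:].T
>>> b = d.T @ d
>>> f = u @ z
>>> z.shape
(2, 23)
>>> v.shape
(2, 2, 29, 2)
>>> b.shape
(29, 29)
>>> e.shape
(2, 23, 11)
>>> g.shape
(2, 2, 29, 3)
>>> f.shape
(3, 29, 2, 23)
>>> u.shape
(3, 29, 2, 2)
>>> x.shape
(2, 23)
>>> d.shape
(31, 29)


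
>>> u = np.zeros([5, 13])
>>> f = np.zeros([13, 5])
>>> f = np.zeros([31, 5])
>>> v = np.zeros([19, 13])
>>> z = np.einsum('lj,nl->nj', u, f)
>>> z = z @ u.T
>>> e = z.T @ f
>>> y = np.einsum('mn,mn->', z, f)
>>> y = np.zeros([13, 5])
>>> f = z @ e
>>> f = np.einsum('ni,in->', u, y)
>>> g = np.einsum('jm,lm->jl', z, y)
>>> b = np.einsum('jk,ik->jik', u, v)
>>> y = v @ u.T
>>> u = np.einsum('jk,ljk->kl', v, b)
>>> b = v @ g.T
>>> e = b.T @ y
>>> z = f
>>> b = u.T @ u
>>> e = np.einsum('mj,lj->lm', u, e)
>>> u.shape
(13, 5)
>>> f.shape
()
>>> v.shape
(19, 13)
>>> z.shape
()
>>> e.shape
(31, 13)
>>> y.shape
(19, 5)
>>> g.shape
(31, 13)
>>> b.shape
(5, 5)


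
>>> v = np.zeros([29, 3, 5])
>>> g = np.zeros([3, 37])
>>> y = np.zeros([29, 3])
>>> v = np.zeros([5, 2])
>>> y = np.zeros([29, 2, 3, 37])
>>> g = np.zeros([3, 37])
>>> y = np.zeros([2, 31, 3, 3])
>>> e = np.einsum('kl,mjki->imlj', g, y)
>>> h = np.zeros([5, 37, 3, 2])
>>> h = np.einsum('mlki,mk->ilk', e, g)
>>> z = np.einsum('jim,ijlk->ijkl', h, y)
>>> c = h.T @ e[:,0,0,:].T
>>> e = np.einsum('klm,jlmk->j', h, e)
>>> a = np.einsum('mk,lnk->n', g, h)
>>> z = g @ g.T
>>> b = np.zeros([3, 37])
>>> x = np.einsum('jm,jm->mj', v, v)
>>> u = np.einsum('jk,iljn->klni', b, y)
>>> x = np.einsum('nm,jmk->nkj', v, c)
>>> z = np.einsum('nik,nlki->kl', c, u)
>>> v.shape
(5, 2)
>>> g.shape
(3, 37)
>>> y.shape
(2, 31, 3, 3)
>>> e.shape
(3,)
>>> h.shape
(31, 2, 37)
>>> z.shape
(3, 31)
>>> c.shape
(37, 2, 3)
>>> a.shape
(2,)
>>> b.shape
(3, 37)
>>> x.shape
(5, 3, 37)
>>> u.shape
(37, 31, 3, 2)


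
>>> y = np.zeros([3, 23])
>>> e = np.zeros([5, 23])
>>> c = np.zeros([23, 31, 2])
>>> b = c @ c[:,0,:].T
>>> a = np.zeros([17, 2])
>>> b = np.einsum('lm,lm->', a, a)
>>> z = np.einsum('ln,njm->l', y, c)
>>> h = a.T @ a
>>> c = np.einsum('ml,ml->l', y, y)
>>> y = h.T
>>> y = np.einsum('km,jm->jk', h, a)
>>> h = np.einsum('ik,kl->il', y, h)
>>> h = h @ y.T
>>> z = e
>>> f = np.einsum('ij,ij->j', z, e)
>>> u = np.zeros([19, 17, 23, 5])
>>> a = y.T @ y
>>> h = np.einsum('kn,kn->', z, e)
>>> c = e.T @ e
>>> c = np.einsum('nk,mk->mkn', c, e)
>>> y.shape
(17, 2)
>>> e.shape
(5, 23)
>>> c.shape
(5, 23, 23)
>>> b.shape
()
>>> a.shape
(2, 2)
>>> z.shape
(5, 23)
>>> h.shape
()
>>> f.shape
(23,)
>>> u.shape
(19, 17, 23, 5)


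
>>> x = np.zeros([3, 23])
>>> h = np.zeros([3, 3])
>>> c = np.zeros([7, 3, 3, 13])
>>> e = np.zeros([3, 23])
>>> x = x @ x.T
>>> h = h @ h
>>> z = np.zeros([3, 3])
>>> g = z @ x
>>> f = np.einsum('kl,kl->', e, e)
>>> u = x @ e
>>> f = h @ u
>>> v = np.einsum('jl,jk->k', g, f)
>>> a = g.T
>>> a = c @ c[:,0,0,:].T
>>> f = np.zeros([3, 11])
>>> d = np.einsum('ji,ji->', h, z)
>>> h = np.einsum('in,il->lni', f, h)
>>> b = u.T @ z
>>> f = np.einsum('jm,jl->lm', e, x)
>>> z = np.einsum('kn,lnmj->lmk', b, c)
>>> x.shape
(3, 3)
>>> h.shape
(3, 11, 3)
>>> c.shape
(7, 3, 3, 13)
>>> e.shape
(3, 23)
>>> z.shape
(7, 3, 23)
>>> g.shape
(3, 3)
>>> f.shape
(3, 23)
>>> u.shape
(3, 23)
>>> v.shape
(23,)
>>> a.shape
(7, 3, 3, 7)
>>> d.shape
()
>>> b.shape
(23, 3)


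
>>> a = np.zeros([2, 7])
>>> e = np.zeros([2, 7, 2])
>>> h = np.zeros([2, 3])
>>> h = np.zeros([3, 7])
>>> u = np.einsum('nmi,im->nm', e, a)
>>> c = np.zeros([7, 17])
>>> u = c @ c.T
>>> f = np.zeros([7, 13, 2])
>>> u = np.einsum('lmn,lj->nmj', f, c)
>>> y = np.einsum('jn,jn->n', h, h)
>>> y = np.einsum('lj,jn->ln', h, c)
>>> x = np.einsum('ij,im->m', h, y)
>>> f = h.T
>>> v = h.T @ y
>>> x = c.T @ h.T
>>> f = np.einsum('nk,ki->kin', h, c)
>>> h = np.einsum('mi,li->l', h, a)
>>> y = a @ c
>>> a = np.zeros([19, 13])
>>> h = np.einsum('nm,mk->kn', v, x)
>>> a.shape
(19, 13)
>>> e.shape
(2, 7, 2)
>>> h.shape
(3, 7)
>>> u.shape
(2, 13, 17)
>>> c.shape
(7, 17)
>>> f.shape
(7, 17, 3)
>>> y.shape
(2, 17)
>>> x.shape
(17, 3)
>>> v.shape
(7, 17)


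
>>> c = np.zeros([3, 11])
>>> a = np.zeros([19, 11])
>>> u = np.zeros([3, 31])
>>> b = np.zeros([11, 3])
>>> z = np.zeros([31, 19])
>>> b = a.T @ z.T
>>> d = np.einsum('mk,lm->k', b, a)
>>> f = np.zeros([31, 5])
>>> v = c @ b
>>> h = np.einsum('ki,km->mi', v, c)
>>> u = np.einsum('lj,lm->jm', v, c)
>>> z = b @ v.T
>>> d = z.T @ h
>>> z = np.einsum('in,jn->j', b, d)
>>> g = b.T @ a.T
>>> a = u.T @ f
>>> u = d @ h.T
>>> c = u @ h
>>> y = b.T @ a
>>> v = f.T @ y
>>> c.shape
(3, 31)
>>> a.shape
(11, 5)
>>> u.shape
(3, 11)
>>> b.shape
(11, 31)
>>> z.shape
(3,)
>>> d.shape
(3, 31)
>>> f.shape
(31, 5)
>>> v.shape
(5, 5)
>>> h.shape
(11, 31)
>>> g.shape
(31, 19)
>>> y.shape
(31, 5)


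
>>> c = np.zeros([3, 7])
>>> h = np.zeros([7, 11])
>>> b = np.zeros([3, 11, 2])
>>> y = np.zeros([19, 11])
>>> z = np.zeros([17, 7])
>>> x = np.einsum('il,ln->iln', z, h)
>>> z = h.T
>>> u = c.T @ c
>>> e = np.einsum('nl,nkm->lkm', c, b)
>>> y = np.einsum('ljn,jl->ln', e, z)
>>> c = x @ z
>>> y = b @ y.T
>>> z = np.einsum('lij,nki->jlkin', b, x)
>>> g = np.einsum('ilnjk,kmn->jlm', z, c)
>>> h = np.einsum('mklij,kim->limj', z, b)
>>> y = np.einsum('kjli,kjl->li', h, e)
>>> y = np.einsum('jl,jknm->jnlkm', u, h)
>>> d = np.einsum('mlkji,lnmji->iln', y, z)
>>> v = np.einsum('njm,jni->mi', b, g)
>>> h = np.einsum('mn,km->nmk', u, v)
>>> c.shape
(17, 7, 7)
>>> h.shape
(7, 7, 2)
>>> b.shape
(3, 11, 2)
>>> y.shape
(7, 2, 7, 11, 17)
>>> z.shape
(2, 3, 7, 11, 17)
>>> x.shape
(17, 7, 11)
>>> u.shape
(7, 7)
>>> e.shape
(7, 11, 2)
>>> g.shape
(11, 3, 7)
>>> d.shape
(17, 2, 3)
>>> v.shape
(2, 7)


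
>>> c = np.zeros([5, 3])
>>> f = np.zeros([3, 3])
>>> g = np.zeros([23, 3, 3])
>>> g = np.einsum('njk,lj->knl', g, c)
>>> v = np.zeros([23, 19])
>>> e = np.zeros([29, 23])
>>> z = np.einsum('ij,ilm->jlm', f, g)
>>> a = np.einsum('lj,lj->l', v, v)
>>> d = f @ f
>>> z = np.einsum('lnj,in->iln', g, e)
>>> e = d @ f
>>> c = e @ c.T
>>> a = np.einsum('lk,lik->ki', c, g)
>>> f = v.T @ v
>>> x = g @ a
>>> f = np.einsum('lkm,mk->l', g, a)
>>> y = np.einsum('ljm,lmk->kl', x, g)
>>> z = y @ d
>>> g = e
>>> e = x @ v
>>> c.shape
(3, 5)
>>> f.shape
(3,)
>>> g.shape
(3, 3)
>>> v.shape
(23, 19)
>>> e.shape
(3, 23, 19)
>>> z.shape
(5, 3)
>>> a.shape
(5, 23)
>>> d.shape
(3, 3)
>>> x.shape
(3, 23, 23)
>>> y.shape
(5, 3)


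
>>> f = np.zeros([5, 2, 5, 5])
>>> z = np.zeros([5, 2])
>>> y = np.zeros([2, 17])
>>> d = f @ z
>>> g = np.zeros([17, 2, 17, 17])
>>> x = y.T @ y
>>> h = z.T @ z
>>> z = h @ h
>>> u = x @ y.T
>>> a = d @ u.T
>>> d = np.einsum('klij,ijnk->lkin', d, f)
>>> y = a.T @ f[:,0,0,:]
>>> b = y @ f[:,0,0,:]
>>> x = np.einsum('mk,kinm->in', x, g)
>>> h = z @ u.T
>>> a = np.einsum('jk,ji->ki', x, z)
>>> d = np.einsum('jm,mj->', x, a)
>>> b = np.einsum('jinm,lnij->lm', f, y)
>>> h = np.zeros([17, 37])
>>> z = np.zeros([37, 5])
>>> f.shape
(5, 2, 5, 5)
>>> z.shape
(37, 5)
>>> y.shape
(17, 5, 2, 5)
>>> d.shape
()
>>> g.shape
(17, 2, 17, 17)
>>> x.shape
(2, 17)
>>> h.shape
(17, 37)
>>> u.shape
(17, 2)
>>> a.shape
(17, 2)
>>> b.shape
(17, 5)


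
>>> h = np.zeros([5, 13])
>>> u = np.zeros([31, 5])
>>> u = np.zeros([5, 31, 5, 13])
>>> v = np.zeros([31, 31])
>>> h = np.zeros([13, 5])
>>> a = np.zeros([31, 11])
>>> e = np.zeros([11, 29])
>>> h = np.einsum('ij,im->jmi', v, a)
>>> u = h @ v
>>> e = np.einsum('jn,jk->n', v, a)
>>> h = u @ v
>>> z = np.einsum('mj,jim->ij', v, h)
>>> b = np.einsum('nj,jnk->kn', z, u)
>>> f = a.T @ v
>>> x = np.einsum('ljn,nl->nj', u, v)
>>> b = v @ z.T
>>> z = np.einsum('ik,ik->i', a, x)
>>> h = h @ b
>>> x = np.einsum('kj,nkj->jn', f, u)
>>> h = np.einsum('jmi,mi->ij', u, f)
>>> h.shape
(31, 31)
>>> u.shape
(31, 11, 31)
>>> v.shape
(31, 31)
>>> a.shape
(31, 11)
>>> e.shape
(31,)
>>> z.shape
(31,)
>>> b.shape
(31, 11)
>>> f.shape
(11, 31)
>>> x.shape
(31, 31)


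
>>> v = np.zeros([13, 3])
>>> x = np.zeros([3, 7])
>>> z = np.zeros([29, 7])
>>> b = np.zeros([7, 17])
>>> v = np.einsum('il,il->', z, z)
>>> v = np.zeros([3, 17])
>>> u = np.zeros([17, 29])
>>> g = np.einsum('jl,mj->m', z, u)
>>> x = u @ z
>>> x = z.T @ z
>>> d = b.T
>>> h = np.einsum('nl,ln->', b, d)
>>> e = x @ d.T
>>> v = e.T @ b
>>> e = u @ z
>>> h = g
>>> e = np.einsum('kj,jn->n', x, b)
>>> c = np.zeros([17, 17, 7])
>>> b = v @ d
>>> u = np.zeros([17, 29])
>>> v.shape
(17, 17)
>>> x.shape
(7, 7)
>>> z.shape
(29, 7)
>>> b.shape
(17, 7)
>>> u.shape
(17, 29)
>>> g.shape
(17,)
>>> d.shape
(17, 7)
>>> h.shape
(17,)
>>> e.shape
(17,)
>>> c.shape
(17, 17, 7)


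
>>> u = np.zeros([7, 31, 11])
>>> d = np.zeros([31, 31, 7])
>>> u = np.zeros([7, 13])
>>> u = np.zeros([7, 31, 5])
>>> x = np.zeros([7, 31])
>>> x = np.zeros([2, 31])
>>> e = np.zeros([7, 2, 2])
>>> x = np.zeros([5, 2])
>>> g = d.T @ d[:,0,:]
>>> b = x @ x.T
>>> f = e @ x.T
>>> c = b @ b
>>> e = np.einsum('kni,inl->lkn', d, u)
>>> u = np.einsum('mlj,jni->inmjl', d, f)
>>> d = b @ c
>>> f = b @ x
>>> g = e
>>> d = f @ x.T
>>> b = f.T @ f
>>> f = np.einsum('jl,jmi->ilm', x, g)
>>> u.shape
(5, 2, 31, 7, 31)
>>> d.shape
(5, 5)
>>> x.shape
(5, 2)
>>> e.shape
(5, 31, 31)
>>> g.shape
(5, 31, 31)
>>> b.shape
(2, 2)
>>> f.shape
(31, 2, 31)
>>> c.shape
(5, 5)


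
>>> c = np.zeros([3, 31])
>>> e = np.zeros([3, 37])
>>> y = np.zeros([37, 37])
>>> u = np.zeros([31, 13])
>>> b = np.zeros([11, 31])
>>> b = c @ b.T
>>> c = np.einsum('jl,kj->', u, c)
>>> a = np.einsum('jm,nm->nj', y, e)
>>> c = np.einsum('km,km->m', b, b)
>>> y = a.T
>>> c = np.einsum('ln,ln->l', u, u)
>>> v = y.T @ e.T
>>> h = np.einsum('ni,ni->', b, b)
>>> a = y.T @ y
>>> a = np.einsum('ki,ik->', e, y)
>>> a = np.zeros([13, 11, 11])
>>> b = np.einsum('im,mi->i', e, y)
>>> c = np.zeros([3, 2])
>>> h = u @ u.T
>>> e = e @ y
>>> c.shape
(3, 2)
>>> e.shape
(3, 3)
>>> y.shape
(37, 3)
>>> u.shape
(31, 13)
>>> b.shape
(3,)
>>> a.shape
(13, 11, 11)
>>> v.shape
(3, 3)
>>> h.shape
(31, 31)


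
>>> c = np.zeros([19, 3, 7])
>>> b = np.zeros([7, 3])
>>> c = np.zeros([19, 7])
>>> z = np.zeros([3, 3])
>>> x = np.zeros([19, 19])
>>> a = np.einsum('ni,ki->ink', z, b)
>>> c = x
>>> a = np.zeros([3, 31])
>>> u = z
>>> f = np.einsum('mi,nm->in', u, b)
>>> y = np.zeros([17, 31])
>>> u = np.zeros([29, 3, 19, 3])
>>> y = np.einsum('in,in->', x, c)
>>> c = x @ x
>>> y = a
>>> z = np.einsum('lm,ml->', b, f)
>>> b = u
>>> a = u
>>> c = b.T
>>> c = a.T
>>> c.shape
(3, 19, 3, 29)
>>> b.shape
(29, 3, 19, 3)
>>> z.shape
()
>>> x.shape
(19, 19)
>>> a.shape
(29, 3, 19, 3)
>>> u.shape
(29, 3, 19, 3)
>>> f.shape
(3, 7)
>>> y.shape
(3, 31)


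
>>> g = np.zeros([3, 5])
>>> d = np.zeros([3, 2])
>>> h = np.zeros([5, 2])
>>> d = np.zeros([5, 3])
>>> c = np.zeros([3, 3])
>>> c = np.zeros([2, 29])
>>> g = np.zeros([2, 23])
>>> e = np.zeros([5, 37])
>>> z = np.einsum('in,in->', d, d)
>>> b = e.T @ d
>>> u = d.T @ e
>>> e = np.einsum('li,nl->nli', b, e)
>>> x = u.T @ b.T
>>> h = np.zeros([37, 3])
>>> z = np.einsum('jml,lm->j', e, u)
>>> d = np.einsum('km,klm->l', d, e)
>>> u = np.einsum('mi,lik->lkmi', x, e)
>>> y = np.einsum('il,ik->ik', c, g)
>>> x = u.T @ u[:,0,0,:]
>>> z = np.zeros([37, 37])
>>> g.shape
(2, 23)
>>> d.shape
(37,)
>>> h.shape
(37, 3)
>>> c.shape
(2, 29)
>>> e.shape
(5, 37, 3)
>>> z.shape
(37, 37)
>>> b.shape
(37, 3)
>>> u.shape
(5, 3, 37, 37)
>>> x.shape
(37, 37, 3, 37)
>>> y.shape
(2, 23)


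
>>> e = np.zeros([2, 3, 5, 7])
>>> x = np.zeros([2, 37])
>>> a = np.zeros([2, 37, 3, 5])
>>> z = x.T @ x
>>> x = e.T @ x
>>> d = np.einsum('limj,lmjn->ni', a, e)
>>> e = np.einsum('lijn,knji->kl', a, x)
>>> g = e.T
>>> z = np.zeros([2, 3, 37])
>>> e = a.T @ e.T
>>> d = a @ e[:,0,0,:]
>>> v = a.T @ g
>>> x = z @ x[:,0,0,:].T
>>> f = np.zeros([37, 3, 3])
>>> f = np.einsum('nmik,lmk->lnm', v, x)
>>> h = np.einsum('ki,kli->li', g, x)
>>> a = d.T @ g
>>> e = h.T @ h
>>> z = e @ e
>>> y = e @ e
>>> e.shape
(7, 7)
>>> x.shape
(2, 3, 7)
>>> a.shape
(7, 3, 37, 7)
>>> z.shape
(7, 7)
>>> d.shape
(2, 37, 3, 7)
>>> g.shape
(2, 7)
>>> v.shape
(5, 3, 37, 7)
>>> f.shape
(2, 5, 3)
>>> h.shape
(3, 7)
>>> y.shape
(7, 7)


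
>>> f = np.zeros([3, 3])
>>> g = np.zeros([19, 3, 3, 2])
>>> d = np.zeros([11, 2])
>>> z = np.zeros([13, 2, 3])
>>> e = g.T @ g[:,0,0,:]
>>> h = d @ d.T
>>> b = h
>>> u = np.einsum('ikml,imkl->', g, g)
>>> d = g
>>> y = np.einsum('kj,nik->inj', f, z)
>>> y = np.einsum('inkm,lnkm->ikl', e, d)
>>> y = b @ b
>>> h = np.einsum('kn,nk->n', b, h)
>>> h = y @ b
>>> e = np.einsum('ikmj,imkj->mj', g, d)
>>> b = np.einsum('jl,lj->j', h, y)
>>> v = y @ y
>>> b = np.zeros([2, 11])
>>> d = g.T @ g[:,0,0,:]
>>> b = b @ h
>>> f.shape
(3, 3)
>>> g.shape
(19, 3, 3, 2)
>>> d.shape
(2, 3, 3, 2)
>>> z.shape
(13, 2, 3)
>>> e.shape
(3, 2)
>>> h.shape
(11, 11)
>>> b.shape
(2, 11)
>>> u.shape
()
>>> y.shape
(11, 11)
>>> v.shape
(11, 11)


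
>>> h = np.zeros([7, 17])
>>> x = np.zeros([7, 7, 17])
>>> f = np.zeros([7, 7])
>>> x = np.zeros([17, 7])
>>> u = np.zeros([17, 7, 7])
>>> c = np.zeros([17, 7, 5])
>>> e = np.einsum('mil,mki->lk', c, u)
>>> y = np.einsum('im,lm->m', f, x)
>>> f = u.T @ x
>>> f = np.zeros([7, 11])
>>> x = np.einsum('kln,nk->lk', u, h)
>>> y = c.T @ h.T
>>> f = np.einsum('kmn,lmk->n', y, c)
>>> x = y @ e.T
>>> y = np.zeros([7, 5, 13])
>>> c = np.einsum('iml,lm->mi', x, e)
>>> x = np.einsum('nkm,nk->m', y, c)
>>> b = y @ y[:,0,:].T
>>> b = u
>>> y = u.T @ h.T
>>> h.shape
(7, 17)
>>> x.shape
(13,)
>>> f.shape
(7,)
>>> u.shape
(17, 7, 7)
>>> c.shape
(7, 5)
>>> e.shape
(5, 7)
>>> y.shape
(7, 7, 7)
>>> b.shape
(17, 7, 7)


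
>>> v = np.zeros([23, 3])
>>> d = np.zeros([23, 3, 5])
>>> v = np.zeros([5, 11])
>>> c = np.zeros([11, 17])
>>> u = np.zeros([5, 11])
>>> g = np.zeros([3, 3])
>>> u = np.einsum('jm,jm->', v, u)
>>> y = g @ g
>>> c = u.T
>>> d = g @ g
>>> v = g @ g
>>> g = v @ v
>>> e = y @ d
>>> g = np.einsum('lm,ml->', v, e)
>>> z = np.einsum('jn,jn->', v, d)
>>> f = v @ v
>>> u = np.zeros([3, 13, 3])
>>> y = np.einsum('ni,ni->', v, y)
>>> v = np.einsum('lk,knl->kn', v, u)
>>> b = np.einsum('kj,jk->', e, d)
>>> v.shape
(3, 13)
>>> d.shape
(3, 3)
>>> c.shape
()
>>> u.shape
(3, 13, 3)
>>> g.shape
()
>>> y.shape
()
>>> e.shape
(3, 3)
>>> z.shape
()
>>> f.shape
(3, 3)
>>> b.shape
()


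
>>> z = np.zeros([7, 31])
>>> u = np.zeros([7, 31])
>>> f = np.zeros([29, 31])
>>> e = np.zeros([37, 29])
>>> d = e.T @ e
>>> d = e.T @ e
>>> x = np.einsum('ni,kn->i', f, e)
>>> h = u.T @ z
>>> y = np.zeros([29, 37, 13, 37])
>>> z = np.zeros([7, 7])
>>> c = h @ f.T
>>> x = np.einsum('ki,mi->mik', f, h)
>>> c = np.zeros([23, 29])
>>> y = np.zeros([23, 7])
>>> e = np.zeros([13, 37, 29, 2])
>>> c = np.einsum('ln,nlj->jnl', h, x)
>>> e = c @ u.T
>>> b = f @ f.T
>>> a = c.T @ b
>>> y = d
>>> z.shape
(7, 7)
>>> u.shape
(7, 31)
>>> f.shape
(29, 31)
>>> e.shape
(29, 31, 7)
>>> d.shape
(29, 29)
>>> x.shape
(31, 31, 29)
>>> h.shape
(31, 31)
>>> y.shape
(29, 29)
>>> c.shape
(29, 31, 31)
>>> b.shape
(29, 29)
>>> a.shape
(31, 31, 29)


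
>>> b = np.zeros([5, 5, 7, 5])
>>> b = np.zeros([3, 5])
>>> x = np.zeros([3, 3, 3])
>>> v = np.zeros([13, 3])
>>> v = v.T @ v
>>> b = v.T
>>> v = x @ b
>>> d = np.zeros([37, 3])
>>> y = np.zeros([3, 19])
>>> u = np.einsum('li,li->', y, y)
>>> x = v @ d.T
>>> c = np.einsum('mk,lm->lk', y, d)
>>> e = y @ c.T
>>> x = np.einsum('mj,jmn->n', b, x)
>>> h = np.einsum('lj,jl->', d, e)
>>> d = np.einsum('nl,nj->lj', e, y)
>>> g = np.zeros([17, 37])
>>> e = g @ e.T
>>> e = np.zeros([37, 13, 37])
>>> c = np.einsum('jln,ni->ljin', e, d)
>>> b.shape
(3, 3)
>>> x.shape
(37,)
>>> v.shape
(3, 3, 3)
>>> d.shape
(37, 19)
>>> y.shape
(3, 19)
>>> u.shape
()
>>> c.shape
(13, 37, 19, 37)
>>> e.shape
(37, 13, 37)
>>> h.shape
()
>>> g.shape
(17, 37)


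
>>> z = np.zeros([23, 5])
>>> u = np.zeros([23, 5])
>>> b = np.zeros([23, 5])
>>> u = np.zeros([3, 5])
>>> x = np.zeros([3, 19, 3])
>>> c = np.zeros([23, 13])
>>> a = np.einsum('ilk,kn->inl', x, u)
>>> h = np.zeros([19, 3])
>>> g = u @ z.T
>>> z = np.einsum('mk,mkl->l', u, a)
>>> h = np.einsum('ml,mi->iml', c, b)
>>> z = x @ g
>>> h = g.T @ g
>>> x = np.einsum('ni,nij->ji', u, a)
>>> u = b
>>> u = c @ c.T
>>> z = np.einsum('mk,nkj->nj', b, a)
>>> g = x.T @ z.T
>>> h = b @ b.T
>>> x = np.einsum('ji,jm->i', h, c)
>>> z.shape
(3, 19)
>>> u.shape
(23, 23)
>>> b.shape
(23, 5)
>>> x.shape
(23,)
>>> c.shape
(23, 13)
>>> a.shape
(3, 5, 19)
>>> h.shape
(23, 23)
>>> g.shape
(5, 3)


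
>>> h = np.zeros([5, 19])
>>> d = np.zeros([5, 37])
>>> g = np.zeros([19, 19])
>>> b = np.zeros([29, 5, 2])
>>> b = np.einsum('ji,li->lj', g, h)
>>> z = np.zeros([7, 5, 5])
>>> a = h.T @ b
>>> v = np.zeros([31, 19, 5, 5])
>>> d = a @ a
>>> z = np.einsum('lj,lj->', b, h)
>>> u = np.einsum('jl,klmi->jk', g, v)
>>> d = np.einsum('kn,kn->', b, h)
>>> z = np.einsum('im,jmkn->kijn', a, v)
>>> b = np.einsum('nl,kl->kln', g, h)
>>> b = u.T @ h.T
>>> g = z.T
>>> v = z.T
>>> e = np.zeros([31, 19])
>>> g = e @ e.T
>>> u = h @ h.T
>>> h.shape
(5, 19)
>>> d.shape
()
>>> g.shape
(31, 31)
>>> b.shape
(31, 5)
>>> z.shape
(5, 19, 31, 5)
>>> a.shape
(19, 19)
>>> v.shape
(5, 31, 19, 5)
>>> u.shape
(5, 5)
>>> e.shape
(31, 19)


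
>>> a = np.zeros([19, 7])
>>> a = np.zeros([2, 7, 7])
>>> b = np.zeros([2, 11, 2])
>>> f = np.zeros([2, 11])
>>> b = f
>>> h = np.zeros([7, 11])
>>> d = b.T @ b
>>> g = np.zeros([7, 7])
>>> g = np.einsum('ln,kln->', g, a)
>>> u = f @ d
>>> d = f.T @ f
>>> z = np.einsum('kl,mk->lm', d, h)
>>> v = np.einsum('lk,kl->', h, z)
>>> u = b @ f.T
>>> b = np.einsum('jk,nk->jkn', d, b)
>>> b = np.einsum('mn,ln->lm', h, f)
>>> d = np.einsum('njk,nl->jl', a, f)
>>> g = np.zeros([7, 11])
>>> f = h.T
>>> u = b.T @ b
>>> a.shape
(2, 7, 7)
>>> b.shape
(2, 7)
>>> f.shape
(11, 7)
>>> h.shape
(7, 11)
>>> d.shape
(7, 11)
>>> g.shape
(7, 11)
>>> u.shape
(7, 7)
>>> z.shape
(11, 7)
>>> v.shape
()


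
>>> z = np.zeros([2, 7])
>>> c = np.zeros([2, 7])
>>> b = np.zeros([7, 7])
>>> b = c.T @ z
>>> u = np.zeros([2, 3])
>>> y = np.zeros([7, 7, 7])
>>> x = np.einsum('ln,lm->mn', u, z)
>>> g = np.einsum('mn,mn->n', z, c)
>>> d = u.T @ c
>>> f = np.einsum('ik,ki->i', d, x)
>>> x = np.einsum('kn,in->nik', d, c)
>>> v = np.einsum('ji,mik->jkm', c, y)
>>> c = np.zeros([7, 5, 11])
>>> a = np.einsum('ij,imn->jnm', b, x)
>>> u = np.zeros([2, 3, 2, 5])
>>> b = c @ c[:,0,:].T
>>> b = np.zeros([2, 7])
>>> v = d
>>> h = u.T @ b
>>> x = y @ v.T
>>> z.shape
(2, 7)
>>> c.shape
(7, 5, 11)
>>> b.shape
(2, 7)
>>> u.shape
(2, 3, 2, 5)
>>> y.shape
(7, 7, 7)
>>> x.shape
(7, 7, 3)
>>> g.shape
(7,)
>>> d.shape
(3, 7)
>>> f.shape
(3,)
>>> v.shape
(3, 7)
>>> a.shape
(7, 3, 2)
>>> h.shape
(5, 2, 3, 7)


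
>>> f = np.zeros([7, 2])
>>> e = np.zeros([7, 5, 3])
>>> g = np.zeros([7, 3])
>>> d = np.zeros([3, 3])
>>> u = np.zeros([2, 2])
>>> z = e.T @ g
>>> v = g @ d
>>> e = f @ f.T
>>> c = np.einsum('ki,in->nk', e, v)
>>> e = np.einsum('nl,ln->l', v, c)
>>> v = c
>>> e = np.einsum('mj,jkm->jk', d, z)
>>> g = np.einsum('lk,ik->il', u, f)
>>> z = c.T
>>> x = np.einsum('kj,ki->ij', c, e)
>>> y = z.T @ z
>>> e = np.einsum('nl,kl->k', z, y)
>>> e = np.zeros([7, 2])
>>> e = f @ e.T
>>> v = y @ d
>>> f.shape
(7, 2)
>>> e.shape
(7, 7)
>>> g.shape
(7, 2)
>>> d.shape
(3, 3)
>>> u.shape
(2, 2)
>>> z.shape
(7, 3)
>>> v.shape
(3, 3)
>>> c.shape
(3, 7)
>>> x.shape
(5, 7)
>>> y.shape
(3, 3)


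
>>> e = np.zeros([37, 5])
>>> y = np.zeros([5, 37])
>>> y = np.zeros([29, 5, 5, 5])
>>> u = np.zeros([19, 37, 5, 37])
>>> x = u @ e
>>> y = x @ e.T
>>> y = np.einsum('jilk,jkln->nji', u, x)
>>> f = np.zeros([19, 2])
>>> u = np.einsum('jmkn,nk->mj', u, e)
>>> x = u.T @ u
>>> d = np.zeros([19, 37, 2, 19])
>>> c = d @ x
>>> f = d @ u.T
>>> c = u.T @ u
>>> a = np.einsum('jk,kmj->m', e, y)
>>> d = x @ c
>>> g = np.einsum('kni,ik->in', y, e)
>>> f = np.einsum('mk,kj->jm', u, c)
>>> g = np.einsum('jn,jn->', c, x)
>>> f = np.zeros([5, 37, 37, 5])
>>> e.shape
(37, 5)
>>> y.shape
(5, 19, 37)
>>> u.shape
(37, 19)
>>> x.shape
(19, 19)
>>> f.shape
(5, 37, 37, 5)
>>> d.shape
(19, 19)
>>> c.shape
(19, 19)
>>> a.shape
(19,)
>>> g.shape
()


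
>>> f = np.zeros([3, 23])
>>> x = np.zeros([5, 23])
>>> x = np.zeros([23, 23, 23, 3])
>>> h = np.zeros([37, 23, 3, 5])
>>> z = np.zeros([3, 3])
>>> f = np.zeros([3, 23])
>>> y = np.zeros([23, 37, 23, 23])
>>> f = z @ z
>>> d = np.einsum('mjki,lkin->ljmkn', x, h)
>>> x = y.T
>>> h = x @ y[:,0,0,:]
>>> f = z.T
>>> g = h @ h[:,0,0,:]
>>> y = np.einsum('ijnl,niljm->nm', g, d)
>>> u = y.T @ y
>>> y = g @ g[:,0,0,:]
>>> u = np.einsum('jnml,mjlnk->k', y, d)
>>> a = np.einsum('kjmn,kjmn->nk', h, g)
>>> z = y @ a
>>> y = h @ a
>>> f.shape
(3, 3)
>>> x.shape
(23, 23, 37, 23)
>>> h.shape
(23, 23, 37, 23)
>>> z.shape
(23, 23, 37, 23)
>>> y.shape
(23, 23, 37, 23)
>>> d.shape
(37, 23, 23, 23, 5)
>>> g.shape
(23, 23, 37, 23)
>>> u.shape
(5,)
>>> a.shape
(23, 23)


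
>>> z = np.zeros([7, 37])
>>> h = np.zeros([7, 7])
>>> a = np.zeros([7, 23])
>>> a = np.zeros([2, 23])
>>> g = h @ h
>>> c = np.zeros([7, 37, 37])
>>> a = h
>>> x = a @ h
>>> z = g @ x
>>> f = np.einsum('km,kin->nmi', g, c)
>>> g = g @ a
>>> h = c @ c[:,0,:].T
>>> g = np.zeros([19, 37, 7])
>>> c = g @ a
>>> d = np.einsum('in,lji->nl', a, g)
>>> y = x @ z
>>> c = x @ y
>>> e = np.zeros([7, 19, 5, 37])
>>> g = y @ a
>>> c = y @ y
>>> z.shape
(7, 7)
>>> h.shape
(7, 37, 7)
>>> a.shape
(7, 7)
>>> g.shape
(7, 7)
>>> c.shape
(7, 7)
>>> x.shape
(7, 7)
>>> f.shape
(37, 7, 37)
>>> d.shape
(7, 19)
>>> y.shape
(7, 7)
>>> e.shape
(7, 19, 5, 37)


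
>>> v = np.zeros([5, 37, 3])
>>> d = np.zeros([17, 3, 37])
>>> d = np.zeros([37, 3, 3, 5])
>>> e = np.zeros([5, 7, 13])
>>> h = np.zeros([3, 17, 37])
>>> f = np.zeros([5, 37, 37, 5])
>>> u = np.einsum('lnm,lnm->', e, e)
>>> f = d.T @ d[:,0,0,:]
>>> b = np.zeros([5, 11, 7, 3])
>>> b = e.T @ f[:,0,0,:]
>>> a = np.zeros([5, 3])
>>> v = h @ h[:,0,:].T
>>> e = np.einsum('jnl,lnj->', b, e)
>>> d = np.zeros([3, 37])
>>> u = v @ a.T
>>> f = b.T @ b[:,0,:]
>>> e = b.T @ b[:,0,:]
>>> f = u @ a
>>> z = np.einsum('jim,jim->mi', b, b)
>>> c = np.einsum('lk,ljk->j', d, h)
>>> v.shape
(3, 17, 3)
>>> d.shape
(3, 37)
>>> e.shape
(5, 7, 5)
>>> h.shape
(3, 17, 37)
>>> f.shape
(3, 17, 3)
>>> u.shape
(3, 17, 5)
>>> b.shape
(13, 7, 5)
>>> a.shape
(5, 3)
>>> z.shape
(5, 7)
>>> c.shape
(17,)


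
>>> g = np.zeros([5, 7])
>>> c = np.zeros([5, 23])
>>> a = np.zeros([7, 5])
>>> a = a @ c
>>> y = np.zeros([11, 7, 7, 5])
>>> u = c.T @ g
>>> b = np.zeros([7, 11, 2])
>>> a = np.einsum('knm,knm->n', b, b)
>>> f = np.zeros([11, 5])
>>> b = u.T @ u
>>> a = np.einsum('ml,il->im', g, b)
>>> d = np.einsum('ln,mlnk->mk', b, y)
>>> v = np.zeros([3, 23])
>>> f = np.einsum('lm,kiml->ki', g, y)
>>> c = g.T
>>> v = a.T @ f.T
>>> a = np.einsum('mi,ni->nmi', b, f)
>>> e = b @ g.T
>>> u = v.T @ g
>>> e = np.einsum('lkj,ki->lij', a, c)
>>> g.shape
(5, 7)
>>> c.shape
(7, 5)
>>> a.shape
(11, 7, 7)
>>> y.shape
(11, 7, 7, 5)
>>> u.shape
(11, 7)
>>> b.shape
(7, 7)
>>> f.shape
(11, 7)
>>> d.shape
(11, 5)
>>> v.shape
(5, 11)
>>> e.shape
(11, 5, 7)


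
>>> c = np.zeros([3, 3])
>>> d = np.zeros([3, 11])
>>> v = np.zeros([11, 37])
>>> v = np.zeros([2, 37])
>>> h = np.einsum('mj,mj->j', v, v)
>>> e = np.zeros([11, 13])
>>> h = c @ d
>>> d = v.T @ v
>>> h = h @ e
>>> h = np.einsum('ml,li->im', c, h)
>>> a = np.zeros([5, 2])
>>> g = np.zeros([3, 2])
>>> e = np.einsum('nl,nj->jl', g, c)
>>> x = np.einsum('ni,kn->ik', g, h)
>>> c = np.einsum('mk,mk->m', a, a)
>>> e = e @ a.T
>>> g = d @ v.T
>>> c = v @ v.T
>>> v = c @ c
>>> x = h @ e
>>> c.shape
(2, 2)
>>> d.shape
(37, 37)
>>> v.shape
(2, 2)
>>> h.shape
(13, 3)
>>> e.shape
(3, 5)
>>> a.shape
(5, 2)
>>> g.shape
(37, 2)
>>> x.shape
(13, 5)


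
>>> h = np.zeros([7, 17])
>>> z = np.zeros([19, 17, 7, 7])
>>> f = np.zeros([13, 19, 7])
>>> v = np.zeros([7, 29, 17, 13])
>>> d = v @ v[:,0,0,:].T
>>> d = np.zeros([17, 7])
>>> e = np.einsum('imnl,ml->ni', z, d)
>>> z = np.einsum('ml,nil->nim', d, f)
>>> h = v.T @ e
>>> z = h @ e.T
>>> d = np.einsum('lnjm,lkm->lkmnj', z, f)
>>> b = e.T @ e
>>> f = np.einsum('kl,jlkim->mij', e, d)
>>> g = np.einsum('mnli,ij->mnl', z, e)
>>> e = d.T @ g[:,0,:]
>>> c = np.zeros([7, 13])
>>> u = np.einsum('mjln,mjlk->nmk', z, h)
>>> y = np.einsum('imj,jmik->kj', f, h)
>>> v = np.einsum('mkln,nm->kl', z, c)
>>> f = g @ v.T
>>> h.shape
(13, 17, 29, 19)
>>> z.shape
(13, 17, 29, 7)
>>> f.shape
(13, 17, 17)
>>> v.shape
(17, 29)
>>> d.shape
(13, 19, 7, 17, 29)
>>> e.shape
(29, 17, 7, 19, 29)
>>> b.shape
(19, 19)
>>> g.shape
(13, 17, 29)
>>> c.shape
(7, 13)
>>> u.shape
(7, 13, 19)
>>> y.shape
(19, 13)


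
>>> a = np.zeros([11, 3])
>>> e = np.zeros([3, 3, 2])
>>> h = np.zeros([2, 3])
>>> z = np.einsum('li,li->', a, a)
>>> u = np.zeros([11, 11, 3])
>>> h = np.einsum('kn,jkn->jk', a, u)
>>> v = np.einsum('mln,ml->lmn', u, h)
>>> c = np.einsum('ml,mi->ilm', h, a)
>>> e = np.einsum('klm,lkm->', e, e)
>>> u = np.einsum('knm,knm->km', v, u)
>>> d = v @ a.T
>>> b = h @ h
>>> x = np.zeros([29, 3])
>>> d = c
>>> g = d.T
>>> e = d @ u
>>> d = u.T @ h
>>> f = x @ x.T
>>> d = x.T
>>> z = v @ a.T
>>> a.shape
(11, 3)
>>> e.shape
(3, 11, 3)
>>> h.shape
(11, 11)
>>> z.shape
(11, 11, 11)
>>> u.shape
(11, 3)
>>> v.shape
(11, 11, 3)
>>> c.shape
(3, 11, 11)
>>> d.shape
(3, 29)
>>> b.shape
(11, 11)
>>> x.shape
(29, 3)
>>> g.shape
(11, 11, 3)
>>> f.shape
(29, 29)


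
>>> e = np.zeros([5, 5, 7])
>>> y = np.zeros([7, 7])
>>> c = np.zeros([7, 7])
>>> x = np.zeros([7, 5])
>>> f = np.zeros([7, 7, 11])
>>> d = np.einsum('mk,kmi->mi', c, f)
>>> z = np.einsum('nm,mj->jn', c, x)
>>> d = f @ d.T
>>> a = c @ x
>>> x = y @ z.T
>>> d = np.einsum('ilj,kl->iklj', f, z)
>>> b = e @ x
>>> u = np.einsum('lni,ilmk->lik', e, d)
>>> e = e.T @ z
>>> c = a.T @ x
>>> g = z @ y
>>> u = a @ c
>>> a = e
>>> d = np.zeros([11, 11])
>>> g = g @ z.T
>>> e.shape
(7, 5, 7)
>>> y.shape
(7, 7)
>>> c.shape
(5, 5)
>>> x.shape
(7, 5)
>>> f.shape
(7, 7, 11)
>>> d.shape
(11, 11)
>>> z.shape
(5, 7)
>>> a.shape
(7, 5, 7)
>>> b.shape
(5, 5, 5)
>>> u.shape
(7, 5)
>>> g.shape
(5, 5)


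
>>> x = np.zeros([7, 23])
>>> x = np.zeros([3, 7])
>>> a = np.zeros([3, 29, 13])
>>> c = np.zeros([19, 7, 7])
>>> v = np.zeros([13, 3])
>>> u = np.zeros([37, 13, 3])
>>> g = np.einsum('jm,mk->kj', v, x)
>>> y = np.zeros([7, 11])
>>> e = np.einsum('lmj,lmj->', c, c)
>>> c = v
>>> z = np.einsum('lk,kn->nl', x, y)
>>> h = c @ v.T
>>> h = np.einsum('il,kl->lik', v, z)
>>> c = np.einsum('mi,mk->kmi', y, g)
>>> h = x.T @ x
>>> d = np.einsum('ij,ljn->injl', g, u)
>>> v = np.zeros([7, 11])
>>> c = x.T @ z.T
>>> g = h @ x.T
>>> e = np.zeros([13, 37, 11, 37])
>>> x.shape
(3, 7)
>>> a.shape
(3, 29, 13)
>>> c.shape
(7, 11)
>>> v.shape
(7, 11)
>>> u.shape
(37, 13, 3)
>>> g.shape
(7, 3)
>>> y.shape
(7, 11)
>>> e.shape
(13, 37, 11, 37)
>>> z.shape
(11, 3)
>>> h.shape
(7, 7)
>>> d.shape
(7, 3, 13, 37)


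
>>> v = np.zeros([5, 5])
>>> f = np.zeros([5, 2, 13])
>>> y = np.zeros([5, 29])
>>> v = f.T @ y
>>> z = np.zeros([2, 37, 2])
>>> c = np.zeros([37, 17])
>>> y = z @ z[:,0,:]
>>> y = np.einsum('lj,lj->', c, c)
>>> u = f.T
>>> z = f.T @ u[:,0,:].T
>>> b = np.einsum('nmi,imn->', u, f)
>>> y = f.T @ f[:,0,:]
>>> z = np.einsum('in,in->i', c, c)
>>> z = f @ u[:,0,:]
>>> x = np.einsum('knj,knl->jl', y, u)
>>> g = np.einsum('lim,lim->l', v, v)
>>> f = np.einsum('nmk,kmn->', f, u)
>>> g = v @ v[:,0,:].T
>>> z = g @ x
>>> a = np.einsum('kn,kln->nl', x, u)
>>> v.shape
(13, 2, 29)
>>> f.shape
()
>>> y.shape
(13, 2, 13)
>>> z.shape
(13, 2, 5)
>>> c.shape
(37, 17)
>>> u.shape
(13, 2, 5)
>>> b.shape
()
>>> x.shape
(13, 5)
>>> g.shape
(13, 2, 13)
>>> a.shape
(5, 2)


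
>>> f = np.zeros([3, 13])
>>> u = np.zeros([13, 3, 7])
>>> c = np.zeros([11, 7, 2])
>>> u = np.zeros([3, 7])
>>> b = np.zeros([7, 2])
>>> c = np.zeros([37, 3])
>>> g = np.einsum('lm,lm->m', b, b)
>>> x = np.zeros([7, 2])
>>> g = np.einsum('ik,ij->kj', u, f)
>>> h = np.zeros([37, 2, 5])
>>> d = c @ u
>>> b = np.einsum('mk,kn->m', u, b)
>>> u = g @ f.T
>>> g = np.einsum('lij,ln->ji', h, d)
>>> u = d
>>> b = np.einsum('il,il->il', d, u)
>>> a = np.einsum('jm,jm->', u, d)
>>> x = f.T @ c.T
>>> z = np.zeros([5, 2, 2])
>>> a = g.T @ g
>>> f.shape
(3, 13)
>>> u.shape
(37, 7)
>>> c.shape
(37, 3)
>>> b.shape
(37, 7)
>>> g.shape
(5, 2)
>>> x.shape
(13, 37)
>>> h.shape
(37, 2, 5)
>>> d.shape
(37, 7)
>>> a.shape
(2, 2)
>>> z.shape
(5, 2, 2)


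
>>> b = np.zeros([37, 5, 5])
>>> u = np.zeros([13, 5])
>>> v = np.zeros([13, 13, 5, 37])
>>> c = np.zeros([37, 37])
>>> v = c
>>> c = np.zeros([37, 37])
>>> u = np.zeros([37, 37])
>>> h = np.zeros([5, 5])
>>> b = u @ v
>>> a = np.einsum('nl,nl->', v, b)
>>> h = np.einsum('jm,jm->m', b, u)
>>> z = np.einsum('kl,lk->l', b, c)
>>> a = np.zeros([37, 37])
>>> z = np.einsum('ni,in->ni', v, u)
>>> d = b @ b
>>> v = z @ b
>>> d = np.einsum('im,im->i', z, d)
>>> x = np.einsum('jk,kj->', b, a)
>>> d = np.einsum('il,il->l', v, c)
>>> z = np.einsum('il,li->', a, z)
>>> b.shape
(37, 37)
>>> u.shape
(37, 37)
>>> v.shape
(37, 37)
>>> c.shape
(37, 37)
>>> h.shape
(37,)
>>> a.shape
(37, 37)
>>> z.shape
()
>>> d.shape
(37,)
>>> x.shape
()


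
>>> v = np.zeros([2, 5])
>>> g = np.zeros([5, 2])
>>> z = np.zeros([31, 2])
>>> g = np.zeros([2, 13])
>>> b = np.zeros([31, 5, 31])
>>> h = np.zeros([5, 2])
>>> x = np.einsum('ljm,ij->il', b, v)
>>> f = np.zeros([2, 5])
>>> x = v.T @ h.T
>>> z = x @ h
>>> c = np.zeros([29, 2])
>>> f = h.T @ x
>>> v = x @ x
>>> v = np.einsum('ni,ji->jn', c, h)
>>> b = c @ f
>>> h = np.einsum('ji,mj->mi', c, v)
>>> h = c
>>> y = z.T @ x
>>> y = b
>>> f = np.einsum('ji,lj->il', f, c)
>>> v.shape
(5, 29)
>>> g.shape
(2, 13)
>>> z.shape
(5, 2)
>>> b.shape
(29, 5)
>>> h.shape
(29, 2)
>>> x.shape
(5, 5)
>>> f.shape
(5, 29)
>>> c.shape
(29, 2)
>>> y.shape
(29, 5)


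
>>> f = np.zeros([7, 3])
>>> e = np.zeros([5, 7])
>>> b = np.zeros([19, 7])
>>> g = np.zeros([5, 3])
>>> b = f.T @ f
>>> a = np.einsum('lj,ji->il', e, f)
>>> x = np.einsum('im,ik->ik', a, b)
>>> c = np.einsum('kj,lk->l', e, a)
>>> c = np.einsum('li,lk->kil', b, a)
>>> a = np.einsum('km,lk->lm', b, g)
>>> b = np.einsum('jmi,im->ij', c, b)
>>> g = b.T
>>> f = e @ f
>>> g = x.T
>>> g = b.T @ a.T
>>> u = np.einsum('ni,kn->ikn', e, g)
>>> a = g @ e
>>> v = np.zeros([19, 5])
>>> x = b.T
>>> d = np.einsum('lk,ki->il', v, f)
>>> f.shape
(5, 3)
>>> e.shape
(5, 7)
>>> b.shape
(3, 5)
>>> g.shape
(5, 5)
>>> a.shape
(5, 7)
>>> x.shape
(5, 3)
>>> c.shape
(5, 3, 3)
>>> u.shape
(7, 5, 5)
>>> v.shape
(19, 5)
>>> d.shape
(3, 19)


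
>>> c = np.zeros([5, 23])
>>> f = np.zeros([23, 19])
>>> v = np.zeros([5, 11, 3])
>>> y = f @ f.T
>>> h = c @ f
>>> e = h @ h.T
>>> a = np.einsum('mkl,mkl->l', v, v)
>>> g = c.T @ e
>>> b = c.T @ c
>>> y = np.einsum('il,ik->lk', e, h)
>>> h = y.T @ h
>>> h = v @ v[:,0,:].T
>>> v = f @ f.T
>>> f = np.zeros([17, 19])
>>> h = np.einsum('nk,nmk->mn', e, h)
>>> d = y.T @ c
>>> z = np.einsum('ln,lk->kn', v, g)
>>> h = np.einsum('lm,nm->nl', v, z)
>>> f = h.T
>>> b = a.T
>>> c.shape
(5, 23)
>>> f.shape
(23, 5)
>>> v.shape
(23, 23)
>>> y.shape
(5, 19)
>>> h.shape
(5, 23)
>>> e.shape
(5, 5)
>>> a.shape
(3,)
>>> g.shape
(23, 5)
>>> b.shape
(3,)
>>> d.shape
(19, 23)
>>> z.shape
(5, 23)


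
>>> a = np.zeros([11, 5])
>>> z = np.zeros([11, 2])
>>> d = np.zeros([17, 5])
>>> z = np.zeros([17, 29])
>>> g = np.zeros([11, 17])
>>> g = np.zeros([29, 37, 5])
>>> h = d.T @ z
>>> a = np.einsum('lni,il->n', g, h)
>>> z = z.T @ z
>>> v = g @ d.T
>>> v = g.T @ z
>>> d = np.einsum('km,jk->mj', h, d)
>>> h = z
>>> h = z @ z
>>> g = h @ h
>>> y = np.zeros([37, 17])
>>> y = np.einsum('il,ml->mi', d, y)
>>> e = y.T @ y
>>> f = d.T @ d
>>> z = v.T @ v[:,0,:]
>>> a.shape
(37,)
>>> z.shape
(29, 37, 29)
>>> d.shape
(29, 17)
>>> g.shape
(29, 29)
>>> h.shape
(29, 29)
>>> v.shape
(5, 37, 29)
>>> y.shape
(37, 29)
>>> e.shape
(29, 29)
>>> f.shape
(17, 17)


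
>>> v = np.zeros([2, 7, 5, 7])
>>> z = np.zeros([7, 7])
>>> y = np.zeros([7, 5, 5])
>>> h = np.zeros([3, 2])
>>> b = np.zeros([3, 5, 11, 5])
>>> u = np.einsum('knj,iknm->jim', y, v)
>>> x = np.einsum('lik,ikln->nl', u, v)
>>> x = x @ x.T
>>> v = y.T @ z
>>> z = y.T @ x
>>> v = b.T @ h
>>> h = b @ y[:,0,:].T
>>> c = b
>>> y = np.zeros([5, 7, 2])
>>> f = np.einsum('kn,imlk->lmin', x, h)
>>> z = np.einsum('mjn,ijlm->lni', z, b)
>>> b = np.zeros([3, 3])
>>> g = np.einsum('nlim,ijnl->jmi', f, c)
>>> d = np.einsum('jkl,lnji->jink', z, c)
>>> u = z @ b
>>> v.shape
(5, 11, 5, 2)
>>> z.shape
(11, 7, 3)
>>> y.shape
(5, 7, 2)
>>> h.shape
(3, 5, 11, 7)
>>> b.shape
(3, 3)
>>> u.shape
(11, 7, 3)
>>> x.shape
(7, 7)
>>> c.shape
(3, 5, 11, 5)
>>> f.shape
(11, 5, 3, 7)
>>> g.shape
(5, 7, 3)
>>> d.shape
(11, 5, 5, 7)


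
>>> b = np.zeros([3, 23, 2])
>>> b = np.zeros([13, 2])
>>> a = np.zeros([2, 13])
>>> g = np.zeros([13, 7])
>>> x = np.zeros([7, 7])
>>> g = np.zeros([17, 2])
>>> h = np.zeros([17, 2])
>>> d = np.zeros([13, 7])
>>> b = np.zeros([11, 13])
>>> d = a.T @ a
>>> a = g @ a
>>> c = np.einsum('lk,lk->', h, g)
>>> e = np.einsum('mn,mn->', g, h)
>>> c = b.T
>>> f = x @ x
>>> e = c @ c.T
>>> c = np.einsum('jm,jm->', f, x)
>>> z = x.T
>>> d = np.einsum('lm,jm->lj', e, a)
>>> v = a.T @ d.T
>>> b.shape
(11, 13)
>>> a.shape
(17, 13)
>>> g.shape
(17, 2)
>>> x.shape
(7, 7)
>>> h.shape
(17, 2)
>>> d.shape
(13, 17)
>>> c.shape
()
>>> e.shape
(13, 13)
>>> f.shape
(7, 7)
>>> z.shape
(7, 7)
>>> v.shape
(13, 13)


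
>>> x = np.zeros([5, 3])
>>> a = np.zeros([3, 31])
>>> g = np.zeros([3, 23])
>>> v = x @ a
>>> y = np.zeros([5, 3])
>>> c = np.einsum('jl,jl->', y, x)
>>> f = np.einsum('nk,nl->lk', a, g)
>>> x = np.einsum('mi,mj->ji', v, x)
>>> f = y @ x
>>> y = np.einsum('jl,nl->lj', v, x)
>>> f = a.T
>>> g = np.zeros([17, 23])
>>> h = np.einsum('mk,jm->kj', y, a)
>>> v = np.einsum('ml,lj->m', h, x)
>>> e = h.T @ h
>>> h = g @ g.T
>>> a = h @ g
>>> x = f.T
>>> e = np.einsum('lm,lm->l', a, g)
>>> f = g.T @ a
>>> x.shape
(3, 31)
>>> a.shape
(17, 23)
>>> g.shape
(17, 23)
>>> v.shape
(5,)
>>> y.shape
(31, 5)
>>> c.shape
()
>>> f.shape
(23, 23)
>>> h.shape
(17, 17)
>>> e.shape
(17,)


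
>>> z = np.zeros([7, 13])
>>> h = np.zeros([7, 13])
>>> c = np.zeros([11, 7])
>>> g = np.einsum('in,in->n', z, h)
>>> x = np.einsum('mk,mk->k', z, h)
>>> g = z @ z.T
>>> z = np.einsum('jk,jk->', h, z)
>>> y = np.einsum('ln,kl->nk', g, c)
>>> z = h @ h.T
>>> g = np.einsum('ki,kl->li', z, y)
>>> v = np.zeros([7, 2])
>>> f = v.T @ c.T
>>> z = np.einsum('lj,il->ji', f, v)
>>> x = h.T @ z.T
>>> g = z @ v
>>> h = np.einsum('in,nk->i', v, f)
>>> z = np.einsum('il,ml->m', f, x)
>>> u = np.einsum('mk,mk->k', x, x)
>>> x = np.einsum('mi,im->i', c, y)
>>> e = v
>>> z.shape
(13,)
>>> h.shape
(7,)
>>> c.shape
(11, 7)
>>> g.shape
(11, 2)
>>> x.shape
(7,)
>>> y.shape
(7, 11)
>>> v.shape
(7, 2)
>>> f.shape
(2, 11)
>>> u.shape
(11,)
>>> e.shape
(7, 2)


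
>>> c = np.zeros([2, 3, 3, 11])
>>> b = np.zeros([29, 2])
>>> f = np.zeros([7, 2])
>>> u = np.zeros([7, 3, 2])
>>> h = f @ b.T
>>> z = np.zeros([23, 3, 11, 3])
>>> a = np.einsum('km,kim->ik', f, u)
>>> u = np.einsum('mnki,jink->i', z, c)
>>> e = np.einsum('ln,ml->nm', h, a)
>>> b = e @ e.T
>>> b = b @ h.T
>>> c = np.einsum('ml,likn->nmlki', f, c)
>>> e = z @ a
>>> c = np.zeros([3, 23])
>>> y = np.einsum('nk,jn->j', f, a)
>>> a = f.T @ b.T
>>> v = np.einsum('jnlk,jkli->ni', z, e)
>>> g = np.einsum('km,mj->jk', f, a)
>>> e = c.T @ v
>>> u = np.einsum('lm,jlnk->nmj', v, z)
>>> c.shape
(3, 23)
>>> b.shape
(29, 7)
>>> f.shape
(7, 2)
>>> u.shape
(11, 7, 23)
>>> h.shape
(7, 29)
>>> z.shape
(23, 3, 11, 3)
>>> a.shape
(2, 29)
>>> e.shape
(23, 7)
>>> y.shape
(3,)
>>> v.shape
(3, 7)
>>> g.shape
(29, 7)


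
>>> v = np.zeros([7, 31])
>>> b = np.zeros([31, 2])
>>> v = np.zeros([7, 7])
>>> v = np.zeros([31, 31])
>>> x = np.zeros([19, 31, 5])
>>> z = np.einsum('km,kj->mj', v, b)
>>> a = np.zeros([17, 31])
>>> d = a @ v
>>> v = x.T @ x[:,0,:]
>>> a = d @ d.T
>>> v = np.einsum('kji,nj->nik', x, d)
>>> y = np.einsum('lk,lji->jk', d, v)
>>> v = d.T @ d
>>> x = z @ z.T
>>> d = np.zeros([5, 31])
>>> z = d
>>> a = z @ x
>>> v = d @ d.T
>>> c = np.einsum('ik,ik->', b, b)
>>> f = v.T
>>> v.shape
(5, 5)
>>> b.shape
(31, 2)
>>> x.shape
(31, 31)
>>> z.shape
(5, 31)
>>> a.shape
(5, 31)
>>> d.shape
(5, 31)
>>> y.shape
(5, 31)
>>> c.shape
()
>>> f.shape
(5, 5)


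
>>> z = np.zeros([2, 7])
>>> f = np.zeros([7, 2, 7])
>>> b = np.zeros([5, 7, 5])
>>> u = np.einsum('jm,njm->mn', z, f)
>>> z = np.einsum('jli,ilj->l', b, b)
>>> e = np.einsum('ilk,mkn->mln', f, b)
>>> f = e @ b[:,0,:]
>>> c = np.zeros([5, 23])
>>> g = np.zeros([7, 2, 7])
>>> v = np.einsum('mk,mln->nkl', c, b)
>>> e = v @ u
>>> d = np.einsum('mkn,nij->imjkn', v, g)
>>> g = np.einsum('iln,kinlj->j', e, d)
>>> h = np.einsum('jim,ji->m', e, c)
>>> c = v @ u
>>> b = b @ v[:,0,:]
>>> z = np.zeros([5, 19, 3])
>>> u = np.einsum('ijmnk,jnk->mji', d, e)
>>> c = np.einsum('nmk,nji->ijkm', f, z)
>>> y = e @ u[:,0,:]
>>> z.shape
(5, 19, 3)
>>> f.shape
(5, 2, 5)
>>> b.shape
(5, 7, 7)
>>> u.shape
(7, 5, 2)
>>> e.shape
(5, 23, 7)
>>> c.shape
(3, 19, 5, 2)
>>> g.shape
(7,)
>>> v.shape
(5, 23, 7)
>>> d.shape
(2, 5, 7, 23, 7)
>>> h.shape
(7,)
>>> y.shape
(5, 23, 2)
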